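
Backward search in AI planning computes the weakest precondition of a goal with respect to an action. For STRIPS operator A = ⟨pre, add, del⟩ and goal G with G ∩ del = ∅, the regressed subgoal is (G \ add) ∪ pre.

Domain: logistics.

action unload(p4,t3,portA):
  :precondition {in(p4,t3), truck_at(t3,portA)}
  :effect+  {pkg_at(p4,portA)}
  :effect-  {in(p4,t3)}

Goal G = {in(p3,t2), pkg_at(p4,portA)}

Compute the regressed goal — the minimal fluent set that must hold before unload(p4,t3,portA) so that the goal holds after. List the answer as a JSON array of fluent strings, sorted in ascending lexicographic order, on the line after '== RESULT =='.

Compute (G \ add) ∪ pre:
  G ∩ del = {}  (empty — regression defined)
  G \ add = {in(p3,t2), pkg_at(p4,portA)} \ {pkg_at(p4,portA)} = {in(p3,t2)}
  ∪ pre   = {in(p3,t2)} ∪ {in(p4,t3), truck_at(t3,portA)}
          = {in(p3,t2), in(p4,t3), truck_at(t3,portA)}

== RESULT ==
["in(p3,t2)", "in(p4,t3)", "truck_at(t3,portA)"]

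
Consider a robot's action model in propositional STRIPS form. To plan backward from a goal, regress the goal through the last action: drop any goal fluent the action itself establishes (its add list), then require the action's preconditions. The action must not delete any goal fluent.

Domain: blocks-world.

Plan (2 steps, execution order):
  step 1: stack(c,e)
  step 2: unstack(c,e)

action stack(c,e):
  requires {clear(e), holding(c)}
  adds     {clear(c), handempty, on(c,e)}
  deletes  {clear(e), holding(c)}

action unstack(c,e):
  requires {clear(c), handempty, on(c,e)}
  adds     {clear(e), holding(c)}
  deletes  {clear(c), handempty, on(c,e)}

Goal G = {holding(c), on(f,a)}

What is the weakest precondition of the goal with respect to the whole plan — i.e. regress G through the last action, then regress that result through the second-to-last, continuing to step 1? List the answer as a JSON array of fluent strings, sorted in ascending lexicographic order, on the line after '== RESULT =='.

Work backward from the goal:
  through step 2 (unstack(c,e)): drop {holding(c)}, keep {on(f,a)}, require {clear(c), handempty, on(c,e)}
    → {clear(c), handempty, on(c,e), on(f,a)}
  through step 1 (stack(c,e)): drop {clear(c), handempty, on(c,e)}, keep {on(f,a)}, require {clear(e), holding(c)}
    → {clear(e), holding(c), on(f,a)}

== RESULT ==
["clear(e)", "holding(c)", "on(f,a)"]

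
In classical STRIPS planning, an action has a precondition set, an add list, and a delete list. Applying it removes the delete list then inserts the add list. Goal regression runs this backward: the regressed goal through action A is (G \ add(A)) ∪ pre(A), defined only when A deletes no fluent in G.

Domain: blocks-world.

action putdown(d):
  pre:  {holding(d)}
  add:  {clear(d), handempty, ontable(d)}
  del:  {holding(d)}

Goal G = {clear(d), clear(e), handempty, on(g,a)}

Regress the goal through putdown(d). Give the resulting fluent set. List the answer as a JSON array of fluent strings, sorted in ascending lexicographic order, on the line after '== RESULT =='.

Regress:
  G ∩ del = {}  (empty — regression defined)
  G \ add = {clear(d), clear(e), handempty, on(g,a)} \ {clear(d), handempty, ontable(d)} = {clear(e), on(g,a)}
  ∪ pre   = {clear(e), on(g,a)} ∪ {holding(d)}
          = {clear(e), holding(d), on(g,a)}

== RESULT ==
["clear(e)", "holding(d)", "on(g,a)"]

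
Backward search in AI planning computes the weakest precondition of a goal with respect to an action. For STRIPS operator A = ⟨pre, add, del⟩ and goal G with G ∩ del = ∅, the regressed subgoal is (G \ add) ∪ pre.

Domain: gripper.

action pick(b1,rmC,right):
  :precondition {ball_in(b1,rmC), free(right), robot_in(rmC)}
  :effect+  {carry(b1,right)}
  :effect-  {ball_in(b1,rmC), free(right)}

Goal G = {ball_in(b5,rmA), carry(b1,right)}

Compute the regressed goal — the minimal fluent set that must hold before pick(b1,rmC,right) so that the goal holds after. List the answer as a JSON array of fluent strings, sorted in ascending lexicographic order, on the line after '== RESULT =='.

Compute (G \ add) ∪ pre:
  G ∩ del = {}  (empty — regression defined)
  G \ add = {ball_in(b5,rmA), carry(b1,right)} \ {carry(b1,right)} = {ball_in(b5,rmA)}
  ∪ pre   = {ball_in(b5,rmA)} ∪ {ball_in(b1,rmC), free(right), robot_in(rmC)}
          = {ball_in(b1,rmC), ball_in(b5,rmA), free(right), robot_in(rmC)}

== RESULT ==
["ball_in(b1,rmC)", "ball_in(b5,rmA)", "free(right)", "robot_in(rmC)"]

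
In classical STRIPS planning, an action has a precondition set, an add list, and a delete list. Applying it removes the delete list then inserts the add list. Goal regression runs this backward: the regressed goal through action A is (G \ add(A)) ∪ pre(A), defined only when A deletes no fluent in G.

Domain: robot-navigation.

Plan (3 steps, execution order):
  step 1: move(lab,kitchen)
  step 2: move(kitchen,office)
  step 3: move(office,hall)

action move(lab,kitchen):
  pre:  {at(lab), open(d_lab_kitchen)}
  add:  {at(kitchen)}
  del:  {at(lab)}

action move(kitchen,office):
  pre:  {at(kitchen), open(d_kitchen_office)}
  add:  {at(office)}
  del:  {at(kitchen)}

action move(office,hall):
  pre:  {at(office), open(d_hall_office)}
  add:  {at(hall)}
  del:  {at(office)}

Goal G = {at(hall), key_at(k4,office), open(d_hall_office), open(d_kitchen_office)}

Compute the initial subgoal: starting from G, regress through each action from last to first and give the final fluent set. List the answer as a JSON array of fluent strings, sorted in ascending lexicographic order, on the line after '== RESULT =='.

Regress step by step:
  through step 3 (move(office,hall)): drop {at(hall)}, keep {key_at(k4,office), open(d_hall_office), open(d_kitchen_office)}, require {at(office), open(d_hall_office)}
    → {at(office), key_at(k4,office), open(d_hall_office), open(d_kitchen_office)}
  through step 2 (move(kitchen,office)): drop {at(office)}, keep {key_at(k4,office), open(d_hall_office), open(d_kitchen_office)}, require {at(kitchen), open(d_kitchen_office)}
    → {at(kitchen), key_at(k4,office), open(d_hall_office), open(d_kitchen_office)}
  through step 1 (move(lab,kitchen)): drop {at(kitchen)}, keep {key_at(k4,office), open(d_hall_office), open(d_kitchen_office)}, require {at(lab), open(d_lab_kitchen)}
    → {at(lab), key_at(k4,office), open(d_hall_office), open(d_kitchen_office), open(d_lab_kitchen)}

== RESULT ==
["at(lab)", "key_at(k4,office)", "open(d_hall_office)", "open(d_kitchen_office)", "open(d_lab_kitchen)"]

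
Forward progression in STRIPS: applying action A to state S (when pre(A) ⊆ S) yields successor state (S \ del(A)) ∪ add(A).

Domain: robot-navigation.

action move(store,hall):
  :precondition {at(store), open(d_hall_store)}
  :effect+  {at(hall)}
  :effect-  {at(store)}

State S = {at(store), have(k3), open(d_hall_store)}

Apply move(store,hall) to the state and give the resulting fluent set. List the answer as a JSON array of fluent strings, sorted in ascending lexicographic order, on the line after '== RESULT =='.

Progress:
  pre ⊆ S: {at(store), open(d_hall_store)} ⊆ S  — applicable
  S \ del = {have(k3), open(d_hall_store)}
  ∪ add   = {at(hall), have(k3), open(d_hall_store)}

== RESULT ==
["at(hall)", "have(k3)", "open(d_hall_store)"]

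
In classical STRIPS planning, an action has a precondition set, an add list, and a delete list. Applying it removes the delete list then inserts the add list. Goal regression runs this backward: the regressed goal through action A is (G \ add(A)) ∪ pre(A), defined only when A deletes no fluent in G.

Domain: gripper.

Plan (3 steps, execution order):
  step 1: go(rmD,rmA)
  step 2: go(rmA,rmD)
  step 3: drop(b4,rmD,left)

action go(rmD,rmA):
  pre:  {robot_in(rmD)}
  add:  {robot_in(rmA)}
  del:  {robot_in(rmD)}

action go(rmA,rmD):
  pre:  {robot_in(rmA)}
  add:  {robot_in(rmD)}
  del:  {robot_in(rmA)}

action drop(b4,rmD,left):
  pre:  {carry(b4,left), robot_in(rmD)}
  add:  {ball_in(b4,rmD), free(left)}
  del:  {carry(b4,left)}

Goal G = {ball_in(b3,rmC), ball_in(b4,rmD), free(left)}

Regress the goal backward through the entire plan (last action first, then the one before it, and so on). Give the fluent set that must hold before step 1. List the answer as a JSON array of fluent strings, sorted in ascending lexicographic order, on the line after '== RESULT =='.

Work backward from the goal:
  through step 3 (drop(b4,rmD,left)): drop {ball_in(b4,rmD), free(left)}, keep {ball_in(b3,rmC)}, require {carry(b4,left), robot_in(rmD)}
    → {ball_in(b3,rmC), carry(b4,left), robot_in(rmD)}
  through step 2 (go(rmA,rmD)): drop {robot_in(rmD)}, keep {ball_in(b3,rmC), carry(b4,left)}, require {robot_in(rmA)}
    → {ball_in(b3,rmC), carry(b4,left), robot_in(rmA)}
  through step 1 (go(rmD,rmA)): drop {robot_in(rmA)}, keep {ball_in(b3,rmC), carry(b4,left)}, require {robot_in(rmD)}
    → {ball_in(b3,rmC), carry(b4,left), robot_in(rmD)}

== RESULT ==
["ball_in(b3,rmC)", "carry(b4,left)", "robot_in(rmD)"]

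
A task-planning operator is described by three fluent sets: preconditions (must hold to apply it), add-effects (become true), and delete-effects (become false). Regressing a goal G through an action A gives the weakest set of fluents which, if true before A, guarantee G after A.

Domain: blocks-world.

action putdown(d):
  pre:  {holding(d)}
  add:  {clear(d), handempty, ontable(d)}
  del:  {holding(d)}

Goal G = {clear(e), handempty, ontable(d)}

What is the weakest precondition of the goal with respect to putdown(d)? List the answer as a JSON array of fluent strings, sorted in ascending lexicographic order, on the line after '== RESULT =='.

Regress:
  G ∩ del = {}  (empty — regression defined)
  G \ add = {clear(e), handempty, ontable(d)} \ {clear(d), handempty, ontable(d)} = {clear(e)}
  ∪ pre   = {clear(e)} ∪ {holding(d)}
          = {clear(e), holding(d)}

== RESULT ==
["clear(e)", "holding(d)"]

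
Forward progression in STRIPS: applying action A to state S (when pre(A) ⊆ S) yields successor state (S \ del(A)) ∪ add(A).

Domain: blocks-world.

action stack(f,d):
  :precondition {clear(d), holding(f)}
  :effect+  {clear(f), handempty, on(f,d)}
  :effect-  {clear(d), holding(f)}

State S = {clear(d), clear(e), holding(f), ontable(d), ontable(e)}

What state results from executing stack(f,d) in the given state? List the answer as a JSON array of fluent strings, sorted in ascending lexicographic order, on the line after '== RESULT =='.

Compute (S \ del) ∪ add:
  pre ⊆ S: {clear(d), holding(f)} ⊆ S  — applicable
  S \ del = {clear(e), ontable(d), ontable(e)}
  ∪ add   = {clear(e), clear(f), handempty, on(f,d), ontable(d), ontable(e)}

== RESULT ==
["clear(e)", "clear(f)", "handempty", "on(f,d)", "ontable(d)", "ontable(e)"]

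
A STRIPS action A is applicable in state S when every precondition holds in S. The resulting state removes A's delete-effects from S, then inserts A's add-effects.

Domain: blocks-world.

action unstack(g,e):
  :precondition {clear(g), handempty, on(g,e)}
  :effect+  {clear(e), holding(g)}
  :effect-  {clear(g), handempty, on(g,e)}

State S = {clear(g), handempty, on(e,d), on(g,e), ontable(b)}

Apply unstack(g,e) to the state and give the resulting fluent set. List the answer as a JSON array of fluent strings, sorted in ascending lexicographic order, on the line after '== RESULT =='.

Compute (S \ del) ∪ add:
  pre ⊆ S: {clear(g), handempty, on(g,e)} ⊆ S  — applicable
  S \ del = {on(e,d), ontable(b)}
  ∪ add   = {clear(e), holding(g), on(e,d), ontable(b)}

== RESULT ==
["clear(e)", "holding(g)", "on(e,d)", "ontable(b)"]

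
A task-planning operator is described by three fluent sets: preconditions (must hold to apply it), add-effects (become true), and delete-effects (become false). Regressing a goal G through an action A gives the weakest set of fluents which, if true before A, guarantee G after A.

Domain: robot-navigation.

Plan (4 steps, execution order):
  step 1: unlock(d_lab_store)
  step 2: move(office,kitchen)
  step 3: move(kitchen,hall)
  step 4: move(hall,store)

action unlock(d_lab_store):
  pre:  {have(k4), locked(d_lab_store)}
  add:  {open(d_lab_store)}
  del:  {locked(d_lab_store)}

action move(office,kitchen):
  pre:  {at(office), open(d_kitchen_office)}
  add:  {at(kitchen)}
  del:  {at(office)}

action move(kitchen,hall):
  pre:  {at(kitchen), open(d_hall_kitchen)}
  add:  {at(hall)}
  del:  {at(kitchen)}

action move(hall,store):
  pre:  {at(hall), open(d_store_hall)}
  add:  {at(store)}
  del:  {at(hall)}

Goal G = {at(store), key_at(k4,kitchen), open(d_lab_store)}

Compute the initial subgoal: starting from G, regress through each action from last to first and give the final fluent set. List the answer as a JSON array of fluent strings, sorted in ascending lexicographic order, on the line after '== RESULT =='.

Regress step by step:
  through step 4 (move(hall,store)): drop {at(store)}, keep {key_at(k4,kitchen), open(d_lab_store)}, require {at(hall), open(d_store_hall)}
    → {at(hall), key_at(k4,kitchen), open(d_lab_store), open(d_store_hall)}
  through step 3 (move(kitchen,hall)): drop {at(hall)}, keep {key_at(k4,kitchen), open(d_lab_store), open(d_store_hall)}, require {at(kitchen), open(d_hall_kitchen)}
    → {at(kitchen), key_at(k4,kitchen), open(d_hall_kitchen), open(d_lab_store), open(d_store_hall)}
  through step 2 (move(office,kitchen)): drop {at(kitchen)}, keep {key_at(k4,kitchen), open(d_hall_kitchen), open(d_lab_store), open(d_store_hall)}, require {at(office), open(d_kitchen_office)}
    → {at(office), key_at(k4,kitchen), open(d_hall_kitchen), open(d_kitchen_office), open(d_lab_store), open(d_store_hall)}
  through step 1 (unlock(d_lab_store)): drop {open(d_lab_store)}, keep {at(office), key_at(k4,kitchen), open(d_hall_kitchen), open(d_kitchen_office), open(d_store_hall)}, require {have(k4), locked(d_lab_store)}
    → {at(office), have(k4), key_at(k4,kitchen), locked(d_lab_store), open(d_hall_kitchen), open(d_kitchen_office), open(d_store_hall)}

== RESULT ==
["at(office)", "have(k4)", "key_at(k4,kitchen)", "locked(d_lab_store)", "open(d_hall_kitchen)", "open(d_kitchen_office)", "open(d_store_hall)"]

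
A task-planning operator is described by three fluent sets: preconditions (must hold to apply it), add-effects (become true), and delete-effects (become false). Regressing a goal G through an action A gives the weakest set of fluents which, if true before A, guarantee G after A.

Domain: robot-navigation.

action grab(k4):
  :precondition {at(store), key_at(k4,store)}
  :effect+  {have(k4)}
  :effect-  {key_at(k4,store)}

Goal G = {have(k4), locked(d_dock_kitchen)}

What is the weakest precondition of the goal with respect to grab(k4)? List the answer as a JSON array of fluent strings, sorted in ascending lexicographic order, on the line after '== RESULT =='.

Regress:
  G ∩ del = {}  (empty — regression defined)
  G \ add = {have(k4), locked(d_dock_kitchen)} \ {have(k4)} = {locked(d_dock_kitchen)}
  ∪ pre   = {locked(d_dock_kitchen)} ∪ {at(store), key_at(k4,store)}
          = {at(store), key_at(k4,store), locked(d_dock_kitchen)}

== RESULT ==
["at(store)", "key_at(k4,store)", "locked(d_dock_kitchen)"]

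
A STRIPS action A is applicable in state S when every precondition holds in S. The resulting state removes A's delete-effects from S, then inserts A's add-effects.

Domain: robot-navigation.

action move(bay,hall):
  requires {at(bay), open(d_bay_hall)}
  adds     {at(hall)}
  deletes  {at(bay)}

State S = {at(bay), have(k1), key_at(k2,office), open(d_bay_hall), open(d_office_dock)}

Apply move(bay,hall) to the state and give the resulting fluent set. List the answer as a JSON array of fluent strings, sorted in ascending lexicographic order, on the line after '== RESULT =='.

Progress:
  pre ⊆ S: {at(bay), open(d_bay_hall)} ⊆ S  — applicable
  S \ del = {have(k1), key_at(k2,office), open(d_bay_hall), open(d_office_dock)}
  ∪ add   = {at(hall), have(k1), key_at(k2,office), open(d_bay_hall), open(d_office_dock)}

== RESULT ==
["at(hall)", "have(k1)", "key_at(k2,office)", "open(d_bay_hall)", "open(d_office_dock)"]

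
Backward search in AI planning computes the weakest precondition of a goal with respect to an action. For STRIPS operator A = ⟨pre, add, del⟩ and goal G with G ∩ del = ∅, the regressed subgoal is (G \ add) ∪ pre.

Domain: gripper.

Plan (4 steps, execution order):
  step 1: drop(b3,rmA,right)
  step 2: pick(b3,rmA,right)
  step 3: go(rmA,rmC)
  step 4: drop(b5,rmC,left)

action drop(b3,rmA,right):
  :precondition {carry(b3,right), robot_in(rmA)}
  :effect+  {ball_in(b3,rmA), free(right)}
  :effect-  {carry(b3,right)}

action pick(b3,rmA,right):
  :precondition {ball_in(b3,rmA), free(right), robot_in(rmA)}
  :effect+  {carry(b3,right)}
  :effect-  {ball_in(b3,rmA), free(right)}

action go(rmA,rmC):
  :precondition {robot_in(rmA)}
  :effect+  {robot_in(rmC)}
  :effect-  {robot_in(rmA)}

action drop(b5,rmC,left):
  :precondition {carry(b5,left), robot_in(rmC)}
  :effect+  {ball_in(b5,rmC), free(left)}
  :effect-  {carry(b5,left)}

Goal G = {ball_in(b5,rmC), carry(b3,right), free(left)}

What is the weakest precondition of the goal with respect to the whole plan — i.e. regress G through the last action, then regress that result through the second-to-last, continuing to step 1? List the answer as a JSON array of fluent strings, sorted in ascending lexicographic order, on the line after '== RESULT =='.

Regress step by step:
  through step 4 (drop(b5,rmC,left)): drop {ball_in(b5,rmC), free(left)}, keep {carry(b3,right)}, require {carry(b5,left), robot_in(rmC)}
    → {carry(b3,right), carry(b5,left), robot_in(rmC)}
  through step 3 (go(rmA,rmC)): drop {robot_in(rmC)}, keep {carry(b3,right), carry(b5,left)}, require {robot_in(rmA)}
    → {carry(b3,right), carry(b5,left), robot_in(rmA)}
  through step 2 (pick(b3,rmA,right)): drop {carry(b3,right)}, keep {carry(b5,left), robot_in(rmA)}, require {ball_in(b3,rmA), free(right), robot_in(rmA)}
    → {ball_in(b3,rmA), carry(b5,left), free(right), robot_in(rmA)}
  through step 1 (drop(b3,rmA,right)): drop {ball_in(b3,rmA), free(right)}, keep {carry(b5,left), robot_in(rmA)}, require {carry(b3,right), robot_in(rmA)}
    → {carry(b3,right), carry(b5,left), robot_in(rmA)}

== RESULT ==
["carry(b3,right)", "carry(b5,left)", "robot_in(rmA)"]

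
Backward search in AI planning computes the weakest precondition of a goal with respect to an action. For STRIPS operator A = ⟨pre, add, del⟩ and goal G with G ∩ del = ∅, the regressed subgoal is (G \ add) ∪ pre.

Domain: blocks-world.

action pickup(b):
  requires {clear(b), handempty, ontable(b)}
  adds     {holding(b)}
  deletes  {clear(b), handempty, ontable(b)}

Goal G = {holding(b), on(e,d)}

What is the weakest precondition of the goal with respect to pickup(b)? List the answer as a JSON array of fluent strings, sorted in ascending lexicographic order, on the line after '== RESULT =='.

Regress:
  G ∩ del = {}  (empty — regression defined)
  G \ add = {holding(b), on(e,d)} \ {holding(b)} = {on(e,d)}
  ∪ pre   = {on(e,d)} ∪ {clear(b), handempty, ontable(b)}
          = {clear(b), handempty, on(e,d), ontable(b)}

== RESULT ==
["clear(b)", "handempty", "on(e,d)", "ontable(b)"]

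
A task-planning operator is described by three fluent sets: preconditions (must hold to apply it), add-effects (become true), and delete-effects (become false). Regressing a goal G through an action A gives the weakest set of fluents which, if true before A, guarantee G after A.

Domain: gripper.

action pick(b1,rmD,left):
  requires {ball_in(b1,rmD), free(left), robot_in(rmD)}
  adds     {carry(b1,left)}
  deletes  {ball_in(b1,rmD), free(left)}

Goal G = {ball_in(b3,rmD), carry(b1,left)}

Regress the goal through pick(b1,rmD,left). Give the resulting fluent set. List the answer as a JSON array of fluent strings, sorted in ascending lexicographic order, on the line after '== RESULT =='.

Regress:
  G ∩ del = {}  (empty — regression defined)
  G \ add = {ball_in(b3,rmD), carry(b1,left)} \ {carry(b1,left)} = {ball_in(b3,rmD)}
  ∪ pre   = {ball_in(b3,rmD)} ∪ {ball_in(b1,rmD), free(left), robot_in(rmD)}
          = {ball_in(b1,rmD), ball_in(b3,rmD), free(left), robot_in(rmD)}

== RESULT ==
["ball_in(b1,rmD)", "ball_in(b3,rmD)", "free(left)", "robot_in(rmD)"]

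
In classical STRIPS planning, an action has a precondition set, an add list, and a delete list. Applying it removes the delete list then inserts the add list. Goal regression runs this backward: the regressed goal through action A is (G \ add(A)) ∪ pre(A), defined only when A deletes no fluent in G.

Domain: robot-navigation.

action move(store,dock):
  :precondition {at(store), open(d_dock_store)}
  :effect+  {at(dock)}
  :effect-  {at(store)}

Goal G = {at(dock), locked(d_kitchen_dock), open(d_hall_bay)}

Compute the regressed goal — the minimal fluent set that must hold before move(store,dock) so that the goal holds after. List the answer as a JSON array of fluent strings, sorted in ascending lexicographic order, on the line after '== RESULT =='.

Compute (G \ add) ∪ pre:
  G ∩ del = {}  (empty — regression defined)
  G \ add = {at(dock), locked(d_kitchen_dock), open(d_hall_bay)} \ {at(dock)} = {locked(d_kitchen_dock), open(d_hall_bay)}
  ∪ pre   = {locked(d_kitchen_dock), open(d_hall_bay)} ∪ {at(store), open(d_dock_store)}
          = {at(store), locked(d_kitchen_dock), open(d_dock_store), open(d_hall_bay)}

== RESULT ==
["at(store)", "locked(d_kitchen_dock)", "open(d_dock_store)", "open(d_hall_bay)"]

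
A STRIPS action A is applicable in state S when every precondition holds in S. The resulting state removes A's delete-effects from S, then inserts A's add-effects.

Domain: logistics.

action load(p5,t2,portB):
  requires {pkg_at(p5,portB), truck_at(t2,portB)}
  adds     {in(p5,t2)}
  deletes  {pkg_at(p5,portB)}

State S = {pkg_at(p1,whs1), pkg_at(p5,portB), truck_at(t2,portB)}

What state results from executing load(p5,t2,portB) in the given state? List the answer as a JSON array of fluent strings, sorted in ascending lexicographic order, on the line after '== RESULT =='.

Progress:
  pre ⊆ S: {pkg_at(p5,portB), truck_at(t2,portB)} ⊆ S  — applicable
  S \ del = {pkg_at(p1,whs1), truck_at(t2,portB)}
  ∪ add   = {in(p5,t2), pkg_at(p1,whs1), truck_at(t2,portB)}

== RESULT ==
["in(p5,t2)", "pkg_at(p1,whs1)", "truck_at(t2,portB)"]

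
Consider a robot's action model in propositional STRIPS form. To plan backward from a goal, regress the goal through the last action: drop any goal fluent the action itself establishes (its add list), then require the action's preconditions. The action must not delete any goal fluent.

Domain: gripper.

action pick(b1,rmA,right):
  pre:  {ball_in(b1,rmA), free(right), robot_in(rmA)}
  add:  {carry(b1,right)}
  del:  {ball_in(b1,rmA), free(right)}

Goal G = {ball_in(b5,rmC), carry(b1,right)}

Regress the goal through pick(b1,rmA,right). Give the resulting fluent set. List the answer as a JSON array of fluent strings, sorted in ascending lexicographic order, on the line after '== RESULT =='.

Regress:
  G ∩ del = {}  (empty — regression defined)
  G \ add = {ball_in(b5,rmC), carry(b1,right)} \ {carry(b1,right)} = {ball_in(b5,rmC)}
  ∪ pre   = {ball_in(b5,rmC)} ∪ {ball_in(b1,rmA), free(right), robot_in(rmA)}
          = {ball_in(b1,rmA), ball_in(b5,rmC), free(right), robot_in(rmA)}

== RESULT ==
["ball_in(b1,rmA)", "ball_in(b5,rmC)", "free(right)", "robot_in(rmA)"]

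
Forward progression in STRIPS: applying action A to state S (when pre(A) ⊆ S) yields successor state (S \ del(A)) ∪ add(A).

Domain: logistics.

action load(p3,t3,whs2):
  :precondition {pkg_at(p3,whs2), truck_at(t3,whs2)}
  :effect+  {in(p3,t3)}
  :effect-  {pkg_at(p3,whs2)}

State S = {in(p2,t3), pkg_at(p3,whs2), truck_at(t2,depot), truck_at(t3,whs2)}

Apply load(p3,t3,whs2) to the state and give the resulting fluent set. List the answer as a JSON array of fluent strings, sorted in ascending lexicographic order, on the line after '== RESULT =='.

Progress:
  pre ⊆ S: {pkg_at(p3,whs2), truck_at(t3,whs2)} ⊆ S  — applicable
  S \ del = {in(p2,t3), truck_at(t2,depot), truck_at(t3,whs2)}
  ∪ add   = {in(p2,t3), in(p3,t3), truck_at(t2,depot), truck_at(t3,whs2)}

== RESULT ==
["in(p2,t3)", "in(p3,t3)", "truck_at(t2,depot)", "truck_at(t3,whs2)"]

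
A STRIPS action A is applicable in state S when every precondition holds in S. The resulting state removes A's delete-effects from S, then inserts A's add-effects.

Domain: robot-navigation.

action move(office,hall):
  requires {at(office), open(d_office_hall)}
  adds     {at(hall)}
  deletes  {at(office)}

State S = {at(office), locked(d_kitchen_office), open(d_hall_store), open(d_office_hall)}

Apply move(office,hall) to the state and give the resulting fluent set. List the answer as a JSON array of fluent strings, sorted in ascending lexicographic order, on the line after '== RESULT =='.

Progress:
  pre ⊆ S: {at(office), open(d_office_hall)} ⊆ S  — applicable
  S \ del = {locked(d_kitchen_office), open(d_hall_store), open(d_office_hall)}
  ∪ add   = {at(hall), locked(d_kitchen_office), open(d_hall_store), open(d_office_hall)}

== RESULT ==
["at(hall)", "locked(d_kitchen_office)", "open(d_hall_store)", "open(d_office_hall)"]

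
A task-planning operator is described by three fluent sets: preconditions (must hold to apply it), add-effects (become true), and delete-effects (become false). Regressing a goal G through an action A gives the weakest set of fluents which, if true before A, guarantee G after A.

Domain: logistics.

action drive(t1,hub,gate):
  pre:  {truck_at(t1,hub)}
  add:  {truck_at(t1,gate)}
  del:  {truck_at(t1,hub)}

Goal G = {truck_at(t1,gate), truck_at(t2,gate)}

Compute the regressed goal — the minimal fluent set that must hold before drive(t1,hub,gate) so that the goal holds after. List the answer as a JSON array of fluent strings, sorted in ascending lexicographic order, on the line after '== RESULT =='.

Compute (G \ add) ∪ pre:
  G ∩ del = {}  (empty — regression defined)
  G \ add = {truck_at(t1,gate), truck_at(t2,gate)} \ {truck_at(t1,gate)} = {truck_at(t2,gate)}
  ∪ pre   = {truck_at(t2,gate)} ∪ {truck_at(t1,hub)}
          = {truck_at(t1,hub), truck_at(t2,gate)}

== RESULT ==
["truck_at(t1,hub)", "truck_at(t2,gate)"]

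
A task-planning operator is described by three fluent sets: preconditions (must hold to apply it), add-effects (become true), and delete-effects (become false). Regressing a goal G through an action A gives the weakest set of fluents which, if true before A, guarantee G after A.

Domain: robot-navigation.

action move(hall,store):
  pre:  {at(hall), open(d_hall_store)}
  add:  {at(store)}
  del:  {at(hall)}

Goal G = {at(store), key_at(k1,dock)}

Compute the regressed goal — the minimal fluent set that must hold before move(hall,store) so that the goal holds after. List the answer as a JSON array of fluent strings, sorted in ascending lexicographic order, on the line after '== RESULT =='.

Regress:
  G ∩ del = {}  (empty — regression defined)
  G \ add = {at(store), key_at(k1,dock)} \ {at(store)} = {key_at(k1,dock)}
  ∪ pre   = {key_at(k1,dock)} ∪ {at(hall), open(d_hall_store)}
          = {at(hall), key_at(k1,dock), open(d_hall_store)}

== RESULT ==
["at(hall)", "key_at(k1,dock)", "open(d_hall_store)"]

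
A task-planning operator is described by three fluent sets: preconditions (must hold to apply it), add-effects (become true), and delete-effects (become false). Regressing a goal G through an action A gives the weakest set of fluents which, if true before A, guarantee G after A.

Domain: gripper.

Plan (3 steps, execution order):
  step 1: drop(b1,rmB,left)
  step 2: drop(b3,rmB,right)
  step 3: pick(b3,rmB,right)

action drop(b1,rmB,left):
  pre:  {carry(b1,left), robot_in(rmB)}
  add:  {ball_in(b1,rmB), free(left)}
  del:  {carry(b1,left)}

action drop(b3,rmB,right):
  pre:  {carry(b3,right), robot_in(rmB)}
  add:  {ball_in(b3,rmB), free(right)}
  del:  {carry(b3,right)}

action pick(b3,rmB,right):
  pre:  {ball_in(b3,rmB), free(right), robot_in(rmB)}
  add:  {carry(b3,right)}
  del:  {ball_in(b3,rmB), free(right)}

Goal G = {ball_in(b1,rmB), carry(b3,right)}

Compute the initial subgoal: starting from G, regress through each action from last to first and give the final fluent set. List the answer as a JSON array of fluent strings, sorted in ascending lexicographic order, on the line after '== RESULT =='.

Work backward from the goal:
  through step 3 (pick(b3,rmB,right)): drop {carry(b3,right)}, keep {ball_in(b1,rmB)}, require {ball_in(b3,rmB), free(right), robot_in(rmB)}
    → {ball_in(b1,rmB), ball_in(b3,rmB), free(right), robot_in(rmB)}
  through step 2 (drop(b3,rmB,right)): drop {ball_in(b3,rmB), free(right)}, keep {ball_in(b1,rmB), robot_in(rmB)}, require {carry(b3,right), robot_in(rmB)}
    → {ball_in(b1,rmB), carry(b3,right), robot_in(rmB)}
  through step 1 (drop(b1,rmB,left)): drop {ball_in(b1,rmB)}, keep {carry(b3,right), robot_in(rmB)}, require {carry(b1,left), robot_in(rmB)}
    → {carry(b1,left), carry(b3,right), robot_in(rmB)}

== RESULT ==
["carry(b1,left)", "carry(b3,right)", "robot_in(rmB)"]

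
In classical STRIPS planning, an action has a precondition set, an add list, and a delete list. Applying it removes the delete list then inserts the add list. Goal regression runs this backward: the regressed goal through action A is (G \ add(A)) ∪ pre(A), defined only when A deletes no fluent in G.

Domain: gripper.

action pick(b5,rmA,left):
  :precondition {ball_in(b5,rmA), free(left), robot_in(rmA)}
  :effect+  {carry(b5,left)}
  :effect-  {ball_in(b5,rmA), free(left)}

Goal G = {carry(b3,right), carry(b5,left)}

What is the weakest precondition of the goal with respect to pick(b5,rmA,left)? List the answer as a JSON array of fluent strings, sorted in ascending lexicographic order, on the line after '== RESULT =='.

Regress:
  G ∩ del = {}  (empty — regression defined)
  G \ add = {carry(b3,right), carry(b5,left)} \ {carry(b5,left)} = {carry(b3,right)}
  ∪ pre   = {carry(b3,right)} ∪ {ball_in(b5,rmA), free(left), robot_in(rmA)}
          = {ball_in(b5,rmA), carry(b3,right), free(left), robot_in(rmA)}

== RESULT ==
["ball_in(b5,rmA)", "carry(b3,right)", "free(left)", "robot_in(rmA)"]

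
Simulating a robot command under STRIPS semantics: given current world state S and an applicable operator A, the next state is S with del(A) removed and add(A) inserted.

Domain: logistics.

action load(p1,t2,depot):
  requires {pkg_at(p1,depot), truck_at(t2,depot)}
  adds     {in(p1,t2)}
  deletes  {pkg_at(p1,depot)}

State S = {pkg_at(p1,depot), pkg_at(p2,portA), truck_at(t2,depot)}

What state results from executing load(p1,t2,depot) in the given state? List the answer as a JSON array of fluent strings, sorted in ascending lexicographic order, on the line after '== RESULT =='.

Progress:
  pre ⊆ S: {pkg_at(p1,depot), truck_at(t2,depot)} ⊆ S  — applicable
  S \ del = {pkg_at(p2,portA), truck_at(t2,depot)}
  ∪ add   = {in(p1,t2), pkg_at(p2,portA), truck_at(t2,depot)}

== RESULT ==
["in(p1,t2)", "pkg_at(p2,portA)", "truck_at(t2,depot)"]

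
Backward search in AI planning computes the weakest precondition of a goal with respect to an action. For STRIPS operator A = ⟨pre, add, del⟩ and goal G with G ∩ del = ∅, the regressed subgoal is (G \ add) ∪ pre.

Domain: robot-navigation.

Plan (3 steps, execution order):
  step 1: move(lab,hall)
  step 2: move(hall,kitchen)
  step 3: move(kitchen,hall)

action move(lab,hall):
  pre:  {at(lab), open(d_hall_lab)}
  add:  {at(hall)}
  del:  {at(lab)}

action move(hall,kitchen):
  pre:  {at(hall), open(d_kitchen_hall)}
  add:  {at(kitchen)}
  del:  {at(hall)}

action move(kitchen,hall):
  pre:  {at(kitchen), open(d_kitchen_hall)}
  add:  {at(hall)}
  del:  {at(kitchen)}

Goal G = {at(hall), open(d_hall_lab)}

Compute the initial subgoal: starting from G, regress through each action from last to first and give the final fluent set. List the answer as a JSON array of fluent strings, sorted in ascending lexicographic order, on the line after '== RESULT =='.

Regress step by step:
  through step 3 (move(kitchen,hall)): drop {at(hall)}, keep {open(d_hall_lab)}, require {at(kitchen), open(d_kitchen_hall)}
    → {at(kitchen), open(d_hall_lab), open(d_kitchen_hall)}
  through step 2 (move(hall,kitchen)): drop {at(kitchen)}, keep {open(d_hall_lab), open(d_kitchen_hall)}, require {at(hall), open(d_kitchen_hall)}
    → {at(hall), open(d_hall_lab), open(d_kitchen_hall)}
  through step 1 (move(lab,hall)): drop {at(hall)}, keep {open(d_hall_lab), open(d_kitchen_hall)}, require {at(lab), open(d_hall_lab)}
    → {at(lab), open(d_hall_lab), open(d_kitchen_hall)}

== RESULT ==
["at(lab)", "open(d_hall_lab)", "open(d_kitchen_hall)"]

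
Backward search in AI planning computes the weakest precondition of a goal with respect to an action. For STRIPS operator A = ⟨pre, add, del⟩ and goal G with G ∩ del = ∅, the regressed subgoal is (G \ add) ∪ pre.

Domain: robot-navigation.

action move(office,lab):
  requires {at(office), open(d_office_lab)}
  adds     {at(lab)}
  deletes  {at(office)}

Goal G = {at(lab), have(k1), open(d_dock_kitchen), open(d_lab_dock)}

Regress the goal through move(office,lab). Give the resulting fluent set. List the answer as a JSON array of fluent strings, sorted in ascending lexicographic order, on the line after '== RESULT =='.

Regress:
  G ∩ del = {}  (empty — regression defined)
  G \ add = {at(lab), have(k1), open(d_dock_kitchen), open(d_lab_dock)} \ {at(lab)} = {have(k1), open(d_dock_kitchen), open(d_lab_dock)}
  ∪ pre   = {have(k1), open(d_dock_kitchen), open(d_lab_dock)} ∪ {at(office), open(d_office_lab)}
          = {at(office), have(k1), open(d_dock_kitchen), open(d_lab_dock), open(d_office_lab)}

== RESULT ==
["at(office)", "have(k1)", "open(d_dock_kitchen)", "open(d_lab_dock)", "open(d_office_lab)"]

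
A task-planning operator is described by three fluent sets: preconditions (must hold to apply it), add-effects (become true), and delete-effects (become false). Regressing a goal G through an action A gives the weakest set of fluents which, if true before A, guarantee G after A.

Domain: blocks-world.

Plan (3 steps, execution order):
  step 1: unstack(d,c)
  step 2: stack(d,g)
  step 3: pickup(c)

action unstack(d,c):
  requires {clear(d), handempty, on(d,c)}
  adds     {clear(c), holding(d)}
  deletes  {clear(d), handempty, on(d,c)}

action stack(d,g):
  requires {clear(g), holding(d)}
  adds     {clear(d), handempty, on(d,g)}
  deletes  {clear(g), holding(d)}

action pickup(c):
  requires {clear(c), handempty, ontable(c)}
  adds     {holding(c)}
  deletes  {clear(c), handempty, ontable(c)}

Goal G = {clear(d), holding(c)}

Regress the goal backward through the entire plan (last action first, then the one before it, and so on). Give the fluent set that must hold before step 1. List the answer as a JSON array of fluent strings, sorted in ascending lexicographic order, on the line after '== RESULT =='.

Regress step by step:
  through step 3 (pickup(c)): drop {holding(c)}, keep {clear(d)}, require {clear(c), handempty, ontable(c)}
    → {clear(c), clear(d), handempty, ontable(c)}
  through step 2 (stack(d,g)): drop {clear(d), handempty}, keep {clear(c), ontable(c)}, require {clear(g), holding(d)}
    → {clear(c), clear(g), holding(d), ontable(c)}
  through step 1 (unstack(d,c)): drop {clear(c), holding(d)}, keep {clear(g), ontable(c)}, require {clear(d), handempty, on(d,c)}
    → {clear(d), clear(g), handempty, on(d,c), ontable(c)}

== RESULT ==
["clear(d)", "clear(g)", "handempty", "on(d,c)", "ontable(c)"]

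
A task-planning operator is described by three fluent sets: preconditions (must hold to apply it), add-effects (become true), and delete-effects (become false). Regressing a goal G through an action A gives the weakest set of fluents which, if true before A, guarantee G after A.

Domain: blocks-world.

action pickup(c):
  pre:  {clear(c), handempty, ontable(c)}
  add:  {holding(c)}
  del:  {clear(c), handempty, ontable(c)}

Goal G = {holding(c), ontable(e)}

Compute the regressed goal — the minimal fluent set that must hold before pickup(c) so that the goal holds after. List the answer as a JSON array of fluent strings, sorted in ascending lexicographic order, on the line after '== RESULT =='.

Regress:
  G ∩ del = {}  (empty — regression defined)
  G \ add = {holding(c), ontable(e)} \ {holding(c)} = {ontable(e)}
  ∪ pre   = {ontable(e)} ∪ {clear(c), handempty, ontable(c)}
          = {clear(c), handempty, ontable(c), ontable(e)}

== RESULT ==
["clear(c)", "handempty", "ontable(c)", "ontable(e)"]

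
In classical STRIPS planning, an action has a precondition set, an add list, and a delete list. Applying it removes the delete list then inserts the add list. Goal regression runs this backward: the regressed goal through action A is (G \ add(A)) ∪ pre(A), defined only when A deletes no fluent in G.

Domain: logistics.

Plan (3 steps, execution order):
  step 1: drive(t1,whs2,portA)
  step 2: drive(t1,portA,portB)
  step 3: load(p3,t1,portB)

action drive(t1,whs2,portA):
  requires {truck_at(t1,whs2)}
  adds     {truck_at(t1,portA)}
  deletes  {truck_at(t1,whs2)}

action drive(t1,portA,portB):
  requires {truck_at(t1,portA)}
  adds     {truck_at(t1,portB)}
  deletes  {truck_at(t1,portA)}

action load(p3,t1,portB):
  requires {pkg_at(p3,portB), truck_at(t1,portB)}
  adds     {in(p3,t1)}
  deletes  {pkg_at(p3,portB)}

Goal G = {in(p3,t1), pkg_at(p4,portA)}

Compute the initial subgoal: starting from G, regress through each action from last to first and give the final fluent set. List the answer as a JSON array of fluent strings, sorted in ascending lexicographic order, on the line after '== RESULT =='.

Regress step by step:
  through step 3 (load(p3,t1,portB)): drop {in(p3,t1)}, keep {pkg_at(p4,portA)}, require {pkg_at(p3,portB), truck_at(t1,portB)}
    → {pkg_at(p3,portB), pkg_at(p4,portA), truck_at(t1,portB)}
  through step 2 (drive(t1,portA,portB)): drop {truck_at(t1,portB)}, keep {pkg_at(p3,portB), pkg_at(p4,portA)}, require {truck_at(t1,portA)}
    → {pkg_at(p3,portB), pkg_at(p4,portA), truck_at(t1,portA)}
  through step 1 (drive(t1,whs2,portA)): drop {truck_at(t1,portA)}, keep {pkg_at(p3,portB), pkg_at(p4,portA)}, require {truck_at(t1,whs2)}
    → {pkg_at(p3,portB), pkg_at(p4,portA), truck_at(t1,whs2)}

== RESULT ==
["pkg_at(p3,portB)", "pkg_at(p4,portA)", "truck_at(t1,whs2)"]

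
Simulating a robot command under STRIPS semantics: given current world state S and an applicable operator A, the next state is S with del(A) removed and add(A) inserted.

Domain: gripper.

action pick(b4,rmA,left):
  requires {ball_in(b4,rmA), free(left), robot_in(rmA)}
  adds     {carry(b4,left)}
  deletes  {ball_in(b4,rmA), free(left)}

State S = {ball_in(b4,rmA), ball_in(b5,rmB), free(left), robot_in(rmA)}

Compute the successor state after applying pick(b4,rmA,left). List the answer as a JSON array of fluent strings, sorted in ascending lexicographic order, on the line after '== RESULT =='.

Compute (S \ del) ∪ add:
  pre ⊆ S: {ball_in(b4,rmA), free(left), robot_in(rmA)} ⊆ S  — applicable
  S \ del = {ball_in(b5,rmB), robot_in(rmA)}
  ∪ add   = {ball_in(b5,rmB), carry(b4,left), robot_in(rmA)}

== RESULT ==
["ball_in(b5,rmB)", "carry(b4,left)", "robot_in(rmA)"]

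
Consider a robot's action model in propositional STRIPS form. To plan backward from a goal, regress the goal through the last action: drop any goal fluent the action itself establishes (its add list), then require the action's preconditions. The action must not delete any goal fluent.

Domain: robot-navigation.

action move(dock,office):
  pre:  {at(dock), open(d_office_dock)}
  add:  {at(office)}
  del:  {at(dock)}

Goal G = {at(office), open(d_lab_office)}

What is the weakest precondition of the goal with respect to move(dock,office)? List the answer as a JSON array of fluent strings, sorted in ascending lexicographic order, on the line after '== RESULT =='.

Regress:
  G ∩ del = {}  (empty — regression defined)
  G \ add = {at(office), open(d_lab_office)} \ {at(office)} = {open(d_lab_office)}
  ∪ pre   = {open(d_lab_office)} ∪ {at(dock), open(d_office_dock)}
          = {at(dock), open(d_lab_office), open(d_office_dock)}

== RESULT ==
["at(dock)", "open(d_lab_office)", "open(d_office_dock)"]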